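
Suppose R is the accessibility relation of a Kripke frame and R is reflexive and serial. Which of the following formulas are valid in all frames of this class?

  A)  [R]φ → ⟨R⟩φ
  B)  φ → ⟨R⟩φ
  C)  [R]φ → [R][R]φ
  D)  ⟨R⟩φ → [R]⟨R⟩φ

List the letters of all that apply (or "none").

(A) [R]φ → ⟨R⟩φ is axiom D, which corresponds to seriality. Every such R is serial — valid.
(B) φ → ⟨R⟩φ is the dual of axiom T, which corresponds to reflexivity. Every such R is reflexive — valid.
(C) [R]φ → [R][R]φ is axiom 4; it is valid on a frame exactly when R is transitive. Such an R need not be transitive, so not valid.
(D) ⟨R⟩φ → [R]⟨R⟩φ is axiom 5, which corresponds to the euclidean property. Such an R need not be euclidean — not valid.

A, B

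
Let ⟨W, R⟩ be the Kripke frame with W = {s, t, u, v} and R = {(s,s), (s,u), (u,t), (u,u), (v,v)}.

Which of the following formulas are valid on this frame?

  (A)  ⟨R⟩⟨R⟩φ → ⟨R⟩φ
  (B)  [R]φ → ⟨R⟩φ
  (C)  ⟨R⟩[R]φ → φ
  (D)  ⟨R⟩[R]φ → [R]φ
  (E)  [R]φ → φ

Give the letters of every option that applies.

none

R is not reflexive: not t R t.
R is not symmetric: s R u but not u R s.
R is not transitive: s R u and u R t but not s R t.
R is not euclidean: s R u and s R s but not u R s.
R is not serial: t has no R-successor.
(A) ⟨R⟩⟨R⟩φ → ⟨R⟩φ is the dual of axiom 4, which corresponds to transitivity. R is not transitive — not valid.
(B) [R]φ → ⟨R⟩φ is axiom D, which corresponds to seriality. R is not serial — not valid.
(C) ⟨R⟩[R]φ → φ is the dual of axiom B; it is valid on a frame exactly when R is symmetric. R is not symmetric, so not valid.
(D) ⟨R⟩[R]φ → [R]φ (the dual of axiom 5) characterises the euclidean frames. R is not euclidean — not valid.
(E) axiom T: valid iff R is reflexive. R is not reflexive — not valid.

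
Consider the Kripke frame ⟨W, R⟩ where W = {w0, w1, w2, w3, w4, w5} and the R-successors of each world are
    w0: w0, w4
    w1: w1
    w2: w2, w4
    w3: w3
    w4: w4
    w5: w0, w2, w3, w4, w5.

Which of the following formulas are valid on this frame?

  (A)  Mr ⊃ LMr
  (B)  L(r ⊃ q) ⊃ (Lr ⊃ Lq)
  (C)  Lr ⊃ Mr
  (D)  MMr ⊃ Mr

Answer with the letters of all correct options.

B, C, D

R is transitive: R is closed under composition.
R is not euclidean: w0 R w4 and w0 R w0 but not w4 R w0.
R is serial: every world has an R-successor.
(A) Mr ⊃ LMr is axiom 5; it is valid on a frame exactly when R is euclidean. R is not euclidean, so not valid.
(B) L(r ⊃ q) ⊃ (Lr ⊃ Lq) is the K axiom; it holds on all frames — valid.
(C) Lr ⊃ Mr is axiom D; it is valid on a frame exactly when R is serial. R is serial, so valid.
(D) MMr ⊃ Mr (the dual of axiom 4) characterises the transitive frames. R is transitive — valid.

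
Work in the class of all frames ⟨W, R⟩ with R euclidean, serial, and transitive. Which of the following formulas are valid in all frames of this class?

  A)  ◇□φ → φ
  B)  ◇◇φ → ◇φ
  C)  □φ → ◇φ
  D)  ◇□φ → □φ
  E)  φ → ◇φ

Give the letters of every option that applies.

(A) ◇□φ → φ (the dual of axiom B) characterises the symmetric frames. Such an R need not be symmetric — not valid.
(B) ◇◇φ → ◇φ (the dual of axiom 4) characterises the transitive frames. Every such R is transitive — valid.
(C) □φ → ◇φ (axiom D) characterises the serial frames. Every such R is serial — valid.
(D) ◇□φ → □φ (the dual of axiom 5) characterises the euclidean frames. Every such R is euclidean — valid.
(E) φ → ◇φ is the dual of axiom T, which corresponds to reflexivity. Such an R need not be reflexive — not valid.

B, C, D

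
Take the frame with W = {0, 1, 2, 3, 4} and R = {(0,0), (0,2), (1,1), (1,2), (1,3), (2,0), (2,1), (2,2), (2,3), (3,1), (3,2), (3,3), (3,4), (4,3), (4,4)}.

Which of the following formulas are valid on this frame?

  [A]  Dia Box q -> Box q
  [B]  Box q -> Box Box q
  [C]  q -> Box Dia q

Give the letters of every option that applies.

R is symmetric: every R-edge is matched by its reverse.
R is not transitive: 0 R 2 and 2 R 1 but not 0 R 1.
R is not euclidean: 2 R 0 and 2 R 1 but not 0 R 1.
(A) the dual of axiom 5: valid iff R is euclidean. R is not euclidean — not valid.
(B) Box q -> Box Box q is axiom 4, which corresponds to transitivity. R is not transitive — not valid.
(C) q -> Box Dia q is axiom B, which corresponds to symmetry. R is symmetric — valid.

C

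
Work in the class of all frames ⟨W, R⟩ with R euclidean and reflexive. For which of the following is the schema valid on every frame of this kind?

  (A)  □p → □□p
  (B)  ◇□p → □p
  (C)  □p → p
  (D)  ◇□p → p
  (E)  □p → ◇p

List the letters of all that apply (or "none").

A reflexive euclidean relation is also symmetric (from wRw and wRv the euclidean condition gives vRw) and hence transitive; it is an equivalence relation.
(A) axiom 4: valid iff R is transitive. Every such R is transitive — valid.
(B) ◇□p → □p (the dual of axiom 5) characterises the euclidean frames. Every such R is euclidean — valid.
(C) □p → p is axiom T, which corresponds to reflexivity. Every such R is reflexive — valid.
(D) ◇□p → p is the dual of axiom B, which corresponds to symmetry. Every such R is symmetric — valid.
(E) □p → ◇p (axiom D) characterises the serial frames. Every such R is serial — valid.

A, B, C, D, E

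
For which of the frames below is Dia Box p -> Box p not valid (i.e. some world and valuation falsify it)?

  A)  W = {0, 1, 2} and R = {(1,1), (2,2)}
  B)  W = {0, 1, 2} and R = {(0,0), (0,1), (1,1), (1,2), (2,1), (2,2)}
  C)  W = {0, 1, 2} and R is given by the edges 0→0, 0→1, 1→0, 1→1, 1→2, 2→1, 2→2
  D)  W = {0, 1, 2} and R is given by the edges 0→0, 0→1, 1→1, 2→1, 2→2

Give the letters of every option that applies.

The schema Dia Box p -> Box p is the dual of axiom 5; it is valid on a frame iff R is euclidean.
(A) R is euclidean (any two R-successors of the same world are R-related), so the schema is valid here.
(B) R is not euclidean (0 R 1 and 0 R 0 but not 1 R 0), so the schema fails here.
(C) R is not euclidean (1 R 0 and 1 R 2 but not 0 R 2), so the schema fails here.
(D) R is not euclidean (0 R 1 and 0 R 0 but not 1 R 0), so the schema fails here.

B, C, D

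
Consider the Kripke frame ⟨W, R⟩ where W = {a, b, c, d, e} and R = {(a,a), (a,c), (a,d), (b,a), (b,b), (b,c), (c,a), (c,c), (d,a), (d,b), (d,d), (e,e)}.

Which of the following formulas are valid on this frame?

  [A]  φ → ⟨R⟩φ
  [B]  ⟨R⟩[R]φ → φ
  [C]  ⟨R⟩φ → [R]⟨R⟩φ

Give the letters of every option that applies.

R is reflexive: each world relates to itself.
R is not symmetric: b R a but not a R b.
R is not euclidean: a R c and a R d but not c R d.
(A) φ → ⟨R⟩φ is the dual of axiom T, which corresponds to reflexivity. R is reflexive — valid.
(B) ⟨R⟩[R]φ → φ (the dual of axiom B) characterises the symmetric frames. R is not symmetric — not valid.
(C) ⟨R⟩φ → [R]⟨R⟩φ is axiom 5, which corresponds to the euclidean property. R is not euclidean — not valid.

A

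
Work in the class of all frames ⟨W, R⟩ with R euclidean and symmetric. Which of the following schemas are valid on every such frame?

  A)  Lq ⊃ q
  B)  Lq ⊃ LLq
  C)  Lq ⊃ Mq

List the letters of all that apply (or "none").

A symmetric euclidean relation is transitive (uRv and vRw give vRu by symmetry, then uRw by the euclidean condition, applied at v).
(A) Lq ⊃ q is axiom T, which corresponds to reflexivity. Such an R need not be reflexive — not valid.
(B) Lq ⊃ LLq (axiom 4) characterises the transitive frames. Every such R is transitive — valid.
(C) axiom D: valid iff R is serial. Such an R need not be serial — not valid.

B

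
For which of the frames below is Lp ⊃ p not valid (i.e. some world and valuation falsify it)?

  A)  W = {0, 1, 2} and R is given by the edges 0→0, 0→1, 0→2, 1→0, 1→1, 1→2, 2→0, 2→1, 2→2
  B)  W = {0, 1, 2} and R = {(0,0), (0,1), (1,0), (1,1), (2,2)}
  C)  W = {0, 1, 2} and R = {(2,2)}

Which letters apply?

C

The schema Lp ⊃ p is axiom T; it is valid on a frame iff R is reflexive.
(A) R is reflexive (each world relates to itself), so the schema is valid here.
(B) R is reflexive (each world relates to itself), so the schema is valid here.
(C) R is not reflexive (not 0 R 0), so the schema fails here.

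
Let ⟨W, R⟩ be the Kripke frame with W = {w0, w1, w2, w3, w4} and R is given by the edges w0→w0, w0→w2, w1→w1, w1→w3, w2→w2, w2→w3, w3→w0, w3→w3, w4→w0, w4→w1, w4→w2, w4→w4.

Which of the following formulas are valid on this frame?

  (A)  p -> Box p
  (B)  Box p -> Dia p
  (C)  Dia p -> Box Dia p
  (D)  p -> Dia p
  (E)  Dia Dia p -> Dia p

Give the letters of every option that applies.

R is reflexive: each world relates to itself.
R is not transitive: w0 R w2 and w2 R w3 but not w0 R w3.
R is not euclidean: w0 R w2 and w0 R w0 but not w2 R w0.
R is serial: every world has an R-successor.
R is not a subset of the identity: w0 R w2 with w0 ≠ w2.
(A) p -> Box p is equivalent to ◇p→p; it holds exactly when R ⊆ identity. Here R ⊄ identity — not valid.
(B) Box p -> Dia p (axiom D) characterises the serial frames. R is serial — valid.
(C) Dia p -> Box Dia p is axiom 5; it is valid on a frame exactly when R is euclidean. R is not euclidean, so not valid.
(D) p -> Dia p is the dual of axiom T, which corresponds to reflexivity. R is reflexive — valid.
(E) Dia Dia p -> Dia p is the dual of axiom 4, which corresponds to transitivity. R is not transitive — not valid.

B, D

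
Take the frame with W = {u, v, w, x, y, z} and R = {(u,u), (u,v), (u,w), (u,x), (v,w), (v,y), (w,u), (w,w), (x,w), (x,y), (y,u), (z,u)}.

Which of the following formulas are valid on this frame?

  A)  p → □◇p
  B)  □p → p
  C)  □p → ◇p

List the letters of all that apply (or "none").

C

R is not reflexive: not v R v.
R is not symmetric: u R v but not v R u.
R is serial: every world has an R-successor.
(A) p → □◇p is axiom B, which corresponds to symmetry. R is not symmetric — not valid.
(B) □p → p (axiom T) characterises the reflexive frames. R is not reflexive — not valid.
(C) axiom D: valid iff R is serial. R is serial — valid.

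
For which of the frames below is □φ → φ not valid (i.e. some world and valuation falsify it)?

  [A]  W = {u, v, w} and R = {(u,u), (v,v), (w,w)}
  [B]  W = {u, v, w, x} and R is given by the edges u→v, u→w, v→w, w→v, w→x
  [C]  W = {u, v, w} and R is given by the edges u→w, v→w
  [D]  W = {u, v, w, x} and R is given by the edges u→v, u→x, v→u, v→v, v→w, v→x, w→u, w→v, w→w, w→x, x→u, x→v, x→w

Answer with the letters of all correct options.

B, C, D

The schema □φ → φ is axiom T; it is valid on a frame iff R is reflexive.
(A) R is reflexive (each world relates to itself), so the schema is valid here.
(B) R is not reflexive (not u R u), so the schema fails here.
(C) R is not reflexive (not u R u), so the schema fails here.
(D) R is not reflexive (not u R u), so the schema fails here.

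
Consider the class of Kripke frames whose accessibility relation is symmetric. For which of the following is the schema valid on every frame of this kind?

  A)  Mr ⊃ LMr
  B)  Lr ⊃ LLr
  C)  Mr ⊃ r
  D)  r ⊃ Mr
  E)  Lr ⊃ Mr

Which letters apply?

none

(A) axiom 5: valid iff R is euclidean. Such an R need not be euclidean — not valid.
(B) Lr ⊃ LLr is axiom 4, which corresponds to transitivity. Such an R need not be transitive — not valid.
(C) Mr ⊃ r (the converse of T) corresponds to R being a subset of the identity. Such an R need not be a subset of the identity, so not valid.
(D) the dual of axiom T: valid iff R is reflexive. Such an R need not be reflexive — not valid.
(E) Lr ⊃ Mr is axiom D, which corresponds to seriality. Such an R need not be serial — not valid.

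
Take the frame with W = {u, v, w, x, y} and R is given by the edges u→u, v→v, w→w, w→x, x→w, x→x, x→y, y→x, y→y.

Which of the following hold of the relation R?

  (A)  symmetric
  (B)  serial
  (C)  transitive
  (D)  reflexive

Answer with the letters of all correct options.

A, B, D

(A) symmetric: every R-edge is matched by its reverse.
(B) serial: every world has an R-successor.
(C) not transitive: w R x and x R y but not w R y.
(D) reflexive: each world relates to itself.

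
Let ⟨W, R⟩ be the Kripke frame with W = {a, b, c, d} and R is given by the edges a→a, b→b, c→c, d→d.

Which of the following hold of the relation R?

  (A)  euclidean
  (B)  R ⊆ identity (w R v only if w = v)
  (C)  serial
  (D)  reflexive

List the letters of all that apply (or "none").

A, B, C, D

(A) euclidean: any two R-successors of the same world are R-related.
(B) ⊆ identity: every R-edge is a self-loop.
(C) serial: every world has an R-successor.
(D) reflexive: each world relates to itself.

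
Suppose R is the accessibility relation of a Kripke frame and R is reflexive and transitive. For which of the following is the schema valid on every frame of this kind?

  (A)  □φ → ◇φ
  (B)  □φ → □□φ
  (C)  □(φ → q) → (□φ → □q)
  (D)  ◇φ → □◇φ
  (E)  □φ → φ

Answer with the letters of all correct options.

A, B, C, E

Reflexive relations are serial.
(A) □φ → ◇φ is axiom D; it is valid on a frame exactly when R is serial. Every such R is serial, so valid.
(B) □φ → □□φ is axiom 4; it is valid on a frame exactly when R is transitive. Every such R is transitive, so valid.
(C) □(φ → q) → (□φ → □q) is axiom K, valid on every Kripke frame — valid.
(D) ◇φ → □◇φ is axiom 5, which corresponds to the euclidean property. Such an R need not be euclidean — not valid.
(E) □φ → φ is axiom T; it is valid on a frame exactly when R is reflexive. Every such R is reflexive, so valid.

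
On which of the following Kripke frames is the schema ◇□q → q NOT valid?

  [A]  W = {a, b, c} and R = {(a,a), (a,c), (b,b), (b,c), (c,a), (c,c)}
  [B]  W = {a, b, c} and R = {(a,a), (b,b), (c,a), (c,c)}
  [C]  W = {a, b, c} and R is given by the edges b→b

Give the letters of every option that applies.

A, B

The schema ◇□q → q is the dual of axiom B; it is valid on a frame iff R is symmetric.
(A) R is not symmetric (b R c but not c R b), so the schema fails here.
(B) R is not symmetric (c R a but not a R c), so the schema fails here.
(C) R is symmetric (every R-edge is matched by its reverse), so the schema is valid here.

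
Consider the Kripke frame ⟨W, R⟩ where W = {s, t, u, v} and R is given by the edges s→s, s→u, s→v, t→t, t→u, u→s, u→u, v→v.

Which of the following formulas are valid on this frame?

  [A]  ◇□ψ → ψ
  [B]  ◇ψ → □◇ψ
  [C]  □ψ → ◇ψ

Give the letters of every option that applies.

C

R is not symmetric: s R v but not v R s.
R is not euclidean: s R u and s R v but not u R v.
R is serial: every world has an R-successor.
(A) the dual of axiom B: valid iff R is symmetric. R is not symmetric — not valid.
(B) ◇ψ → □◇ψ is axiom 5, which corresponds to the euclidean property. R is not euclidean — not valid.
(C) □ψ → ◇ψ is axiom D; it is valid on a frame exactly when R is serial. R is serial, so valid.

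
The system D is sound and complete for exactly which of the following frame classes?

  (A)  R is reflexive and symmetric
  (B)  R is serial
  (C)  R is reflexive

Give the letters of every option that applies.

B

(A) this class determines B (= KTB), not D.
(B) D is sound and complete for exactly this class.
(C) this class determines T (= KT), not D.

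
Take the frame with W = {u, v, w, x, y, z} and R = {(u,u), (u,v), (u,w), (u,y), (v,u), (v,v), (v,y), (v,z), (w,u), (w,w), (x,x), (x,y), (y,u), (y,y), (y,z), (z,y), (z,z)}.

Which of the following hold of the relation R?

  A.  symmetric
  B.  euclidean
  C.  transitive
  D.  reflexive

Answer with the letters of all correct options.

D

(A) not symmetric: v R y but not y R v.
(B) not euclidean: u R v and u R w but not v R w.
(C) not transitive: u R v and v R z but not u R z.
(D) reflexive: each world relates to itself.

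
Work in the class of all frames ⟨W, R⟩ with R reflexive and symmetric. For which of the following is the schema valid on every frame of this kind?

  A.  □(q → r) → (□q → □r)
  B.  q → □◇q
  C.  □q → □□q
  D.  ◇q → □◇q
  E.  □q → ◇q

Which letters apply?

Reflexive relations are serial.
(A) □(q → r) → (□q → □r) is the K axiom; it holds on all frames — valid.
(B) axiom B: valid iff R is symmetric. Every such R is symmetric — valid.
(C) □q → □□q (axiom 4) characterises the transitive frames. Such an R need not be transitive — not valid.
(D) axiom 5: valid iff R is euclidean. Such an R need not be euclidean — not valid.
(E) □q → ◇q (axiom D) characterises the serial frames. Every such R is serial — valid.

A, B, E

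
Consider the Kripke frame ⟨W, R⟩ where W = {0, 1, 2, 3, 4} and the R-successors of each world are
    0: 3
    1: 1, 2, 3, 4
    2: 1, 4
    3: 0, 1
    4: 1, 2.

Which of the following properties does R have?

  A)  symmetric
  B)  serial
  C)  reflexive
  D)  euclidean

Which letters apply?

A, B

(A) symmetric: every R-edge is matched by its reverse.
(B) serial: every world has an R-successor.
(C) not reflexive: not 0 R 0.
(D) not euclidean: 1 R 2 and 1 R 3 but not 2 R 3.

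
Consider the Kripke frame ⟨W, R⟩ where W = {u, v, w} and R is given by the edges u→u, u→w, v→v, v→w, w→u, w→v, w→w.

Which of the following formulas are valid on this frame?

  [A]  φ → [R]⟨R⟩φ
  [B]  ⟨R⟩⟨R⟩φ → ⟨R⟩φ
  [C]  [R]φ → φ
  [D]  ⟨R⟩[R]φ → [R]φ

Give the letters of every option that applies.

A, C

R is reflexive: each world relates to itself.
R is symmetric: every R-edge is matched by its reverse.
R is not transitive: u R w and w R v but not u R v.
R is not euclidean: w R u and w R v but not u R v.
(A) axiom B: valid iff R is symmetric. R is symmetric — valid.
(B) ⟨R⟩⟨R⟩φ → ⟨R⟩φ is the dual of axiom 4, which corresponds to transitivity. R is not transitive — not valid.
(C) [R]φ → φ (axiom T) characterises the reflexive frames. R is reflexive — valid.
(D) ⟨R⟩[R]φ → [R]φ (the dual of axiom 5) characterises the euclidean frames. R is not euclidean — not valid.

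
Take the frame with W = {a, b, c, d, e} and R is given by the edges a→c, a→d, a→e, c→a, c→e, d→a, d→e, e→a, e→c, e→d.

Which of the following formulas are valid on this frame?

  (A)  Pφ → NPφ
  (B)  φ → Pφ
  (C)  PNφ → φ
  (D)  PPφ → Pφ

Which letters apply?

R is not reflexive: not a R a.
R is symmetric: every R-edge is matched by its reverse.
R is not transitive: a R c and c R a but not a R a.
R is not euclidean: a R c and a R d but not c R d.
(A) Pφ → NPφ (axiom 5) characterises the euclidean frames. R is not euclidean — not valid.
(B) the dual of axiom T: valid iff R is reflexive. R is not reflexive — not valid.
(C) the dual of axiom B: valid iff R is symmetric. R is symmetric — valid.
(D) PPφ → Pφ is the dual of axiom 4; it is valid on a frame exactly when R is transitive. R is not transitive, so not valid.

C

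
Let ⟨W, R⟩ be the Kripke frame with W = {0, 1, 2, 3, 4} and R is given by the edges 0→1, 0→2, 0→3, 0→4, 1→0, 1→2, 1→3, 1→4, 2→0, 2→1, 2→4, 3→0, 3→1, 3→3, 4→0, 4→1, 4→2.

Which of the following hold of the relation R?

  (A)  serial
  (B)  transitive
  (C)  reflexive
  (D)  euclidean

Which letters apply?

(A) serial: every world has an R-successor.
(B) not transitive: 0 R 1 and 1 R 0 but not 0 R 0.
(C) not reflexive: not 0 R 0.
(D) not euclidean: 0 R 2 and 0 R 3 but not 2 R 3.

A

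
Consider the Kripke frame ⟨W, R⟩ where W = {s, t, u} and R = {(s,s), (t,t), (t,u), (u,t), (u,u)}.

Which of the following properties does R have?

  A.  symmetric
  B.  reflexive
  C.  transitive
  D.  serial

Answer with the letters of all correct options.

A, B, C, D

(A) symmetric: every R-edge is matched by its reverse.
(B) reflexive: each world relates to itself.
(C) transitive: R is closed under composition.
(D) serial: every world has an R-successor.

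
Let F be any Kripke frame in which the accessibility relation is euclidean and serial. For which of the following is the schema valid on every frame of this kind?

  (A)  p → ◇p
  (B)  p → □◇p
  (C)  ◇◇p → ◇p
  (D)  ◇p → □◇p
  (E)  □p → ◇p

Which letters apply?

D, E

(A) p → ◇p (the dual of axiom T) characterises the reflexive frames. Such an R need not be reflexive — not valid.
(B) p → □◇p is axiom B; it is valid on a frame exactly when R is symmetric. Such an R need not be symmetric, so not valid.
(C) ◇◇p → ◇p is the dual of axiom 4, which corresponds to transitivity. Such an R need not be transitive — not valid.
(D) axiom 5: valid iff R is euclidean. Every such R is euclidean — valid.
(E) □p → ◇p is axiom D; it is valid on a frame exactly when R is serial. Every such R is serial, so valid.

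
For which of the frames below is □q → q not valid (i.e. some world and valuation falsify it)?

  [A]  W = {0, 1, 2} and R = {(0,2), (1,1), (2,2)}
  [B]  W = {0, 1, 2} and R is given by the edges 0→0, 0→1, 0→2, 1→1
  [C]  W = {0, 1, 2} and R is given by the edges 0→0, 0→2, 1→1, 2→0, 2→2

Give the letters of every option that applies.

A, B

The schema □q → q is axiom T; it is valid on a frame iff R is reflexive.
(A) R is not reflexive (not 0 R 0), so the schema fails here.
(B) R is not reflexive (not 2 R 2), so the schema fails here.
(C) R is reflexive (each world relates to itself), so the schema is valid here.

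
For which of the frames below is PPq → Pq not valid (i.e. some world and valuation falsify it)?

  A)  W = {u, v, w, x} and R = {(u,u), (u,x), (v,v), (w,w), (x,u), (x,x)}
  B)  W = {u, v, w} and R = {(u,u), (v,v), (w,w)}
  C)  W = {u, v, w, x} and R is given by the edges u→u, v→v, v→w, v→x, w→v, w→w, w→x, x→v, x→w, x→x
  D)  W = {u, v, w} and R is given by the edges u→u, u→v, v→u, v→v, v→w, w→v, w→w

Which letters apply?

The schema PPq → Pq is the dual of axiom 4; it is valid on a frame iff R is transitive.
(A) R is transitive (R is closed under composition), so the schema is valid here.
(B) R is transitive (R is closed under composition), so the schema is valid here.
(C) R is transitive (R is closed under composition), so the schema is valid here.
(D) R is not transitive (u R v and v R w but not u R w), so the schema fails here.

D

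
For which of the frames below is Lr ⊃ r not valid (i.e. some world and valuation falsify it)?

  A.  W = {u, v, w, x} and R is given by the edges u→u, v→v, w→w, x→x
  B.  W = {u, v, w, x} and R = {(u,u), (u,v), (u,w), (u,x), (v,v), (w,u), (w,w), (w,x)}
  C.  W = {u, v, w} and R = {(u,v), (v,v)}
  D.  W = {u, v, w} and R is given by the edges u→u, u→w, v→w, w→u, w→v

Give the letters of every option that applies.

The schema Lr ⊃ r is axiom T; it is valid on a frame iff R is reflexive.
(A) R is reflexive (each world relates to itself), so the schema is valid here.
(B) R is not reflexive (not x R x), so the schema fails here.
(C) R is not reflexive (not u R u), so the schema fails here.
(D) R is not reflexive (not v R v), so the schema fails here.

B, C, D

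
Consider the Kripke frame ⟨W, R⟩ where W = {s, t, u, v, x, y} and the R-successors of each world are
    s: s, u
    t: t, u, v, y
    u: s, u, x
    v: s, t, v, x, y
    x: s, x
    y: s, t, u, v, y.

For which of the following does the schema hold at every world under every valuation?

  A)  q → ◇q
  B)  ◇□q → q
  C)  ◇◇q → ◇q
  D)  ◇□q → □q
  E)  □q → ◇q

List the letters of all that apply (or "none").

R is reflexive: each world relates to itself.
R is not symmetric: t R u but not u R t.
R is not transitive: s R u and u R x but not s R x.
R is not euclidean: t R u and t R t but not u R t.
R is serial: every world has an R-successor.
(A) the dual of axiom T: valid iff R is reflexive. R is reflexive — valid.
(B) ◇□q → q is the dual of axiom B, which corresponds to symmetry. R is not symmetric — not valid.
(C) ◇◇q → ◇q is the dual of axiom 4; it is valid on a frame exactly when R is transitive. R is not transitive, so not valid.
(D) ◇□q → □q is the dual of axiom 5; it is valid on a frame exactly when R is euclidean. R is not euclidean, so not valid.
(E) □q → ◇q is axiom D; it is valid on a frame exactly when R is serial. R is serial, so valid.

A, E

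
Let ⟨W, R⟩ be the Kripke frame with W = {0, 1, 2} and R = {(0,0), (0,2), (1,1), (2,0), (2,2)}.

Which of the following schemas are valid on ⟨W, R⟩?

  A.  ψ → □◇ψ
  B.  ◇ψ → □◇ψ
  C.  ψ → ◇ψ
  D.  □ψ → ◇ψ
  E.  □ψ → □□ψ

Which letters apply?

R is reflexive: each world relates to itself.
R is symmetric: every R-edge is matched by its reverse.
R is transitive: R is closed under composition.
R is euclidean: any two R-successors of the same world are R-related.
R is serial: every world has an R-successor.
(A) ψ → □◇ψ is axiom B; it is valid on a frame exactly when R is symmetric. R is symmetric, so valid.
(B) axiom 5: valid iff R is euclidean. R is euclidean — valid.
(C) the dual of axiom T: valid iff R is reflexive. R is reflexive — valid.
(D) axiom D: valid iff R is serial. R is serial — valid.
(E) □ψ → □□ψ (axiom 4) characterises the transitive frames. R is transitive — valid.

A, B, C, D, E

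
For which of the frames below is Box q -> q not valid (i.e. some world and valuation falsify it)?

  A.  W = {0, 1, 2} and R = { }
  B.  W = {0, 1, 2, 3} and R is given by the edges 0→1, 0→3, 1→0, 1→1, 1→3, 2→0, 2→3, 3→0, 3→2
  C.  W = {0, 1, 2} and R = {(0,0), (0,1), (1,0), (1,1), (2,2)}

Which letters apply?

A, B

The schema Box q -> q is axiom T; it is valid on a frame iff R is reflexive.
(A) R is not reflexive (not 0 R 0), so the schema fails here.
(B) R is not reflexive (not 0 R 0), so the schema fails here.
(C) R is reflexive (each world relates to itself), so the schema is valid here.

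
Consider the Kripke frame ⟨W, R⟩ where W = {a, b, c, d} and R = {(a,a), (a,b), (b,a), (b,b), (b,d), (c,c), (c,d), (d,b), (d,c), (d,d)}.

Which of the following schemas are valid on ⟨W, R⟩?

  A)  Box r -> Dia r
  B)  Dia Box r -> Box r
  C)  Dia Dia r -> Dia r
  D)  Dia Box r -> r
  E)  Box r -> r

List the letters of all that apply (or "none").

R is reflexive: each world relates to itself.
R is symmetric: every R-edge is matched by its reverse.
R is not transitive: a R b and b R d but not a R d.
R is not euclidean: b R a and b R d but not a R d.
R is serial: every world has an R-successor.
(A) Box r -> Dia r is axiom D, which corresponds to seriality. R is serial — valid.
(B) the dual of axiom 5: valid iff R is euclidean. R is not euclidean — not valid.
(C) Dia Dia r -> Dia r is the dual of axiom 4; it is valid on a frame exactly when R is transitive. R is not transitive, so not valid.
(D) Dia Box r -> r is the dual of axiom B, which corresponds to symmetry. R is symmetric — valid.
(E) Box r -> r is axiom T; it is valid on a frame exactly when R is reflexive. R is reflexive, so valid.

A, D, E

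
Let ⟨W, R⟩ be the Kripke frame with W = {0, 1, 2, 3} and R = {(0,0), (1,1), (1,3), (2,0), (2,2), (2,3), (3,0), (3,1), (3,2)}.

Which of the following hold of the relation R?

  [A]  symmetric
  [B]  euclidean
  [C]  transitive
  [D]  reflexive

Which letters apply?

(A) not symmetric: 2 R 0 but not 0 R 2.
(B) not euclidean: 2 R 0 and 2 R 2 but not 0 R 2.
(C) not transitive: 1 R 3 and 3 R 0 but not 1 R 0.
(D) not reflexive: not 3 R 3.

none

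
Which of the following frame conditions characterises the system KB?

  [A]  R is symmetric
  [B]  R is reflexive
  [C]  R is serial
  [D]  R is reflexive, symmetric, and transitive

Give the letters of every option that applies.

(A) KB is sound and complete for exactly this class.
(B) this class determines T (= KT), not KB.
(C) this class determines D, not KB.
(D) this class determines S5, not KB.

A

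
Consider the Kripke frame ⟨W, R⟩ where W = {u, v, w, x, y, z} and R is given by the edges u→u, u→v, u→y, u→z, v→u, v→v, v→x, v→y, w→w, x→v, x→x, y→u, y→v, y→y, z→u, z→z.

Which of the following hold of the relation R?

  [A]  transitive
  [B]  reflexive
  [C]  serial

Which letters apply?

B, C

(A) not transitive: u R v and v R x but not u R x.
(B) reflexive: each world relates to itself.
(C) serial: every world has an R-successor.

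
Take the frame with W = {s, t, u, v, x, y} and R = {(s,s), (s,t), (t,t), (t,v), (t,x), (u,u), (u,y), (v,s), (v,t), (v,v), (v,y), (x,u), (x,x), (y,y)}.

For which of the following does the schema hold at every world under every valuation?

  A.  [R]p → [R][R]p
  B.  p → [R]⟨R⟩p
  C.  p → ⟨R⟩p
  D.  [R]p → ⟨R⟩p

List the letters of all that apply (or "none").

R is reflexive: each world relates to itself.
R is not symmetric: s R t but not t R s.
R is not transitive: s R t and t R v but not s R v.
R is serial: every world has an R-successor.
(A) [R]p → [R][R]p is axiom 4, which corresponds to transitivity. R is not transitive — not valid.
(B) p → [R]⟨R⟩p is axiom B, which corresponds to symmetry. R is not symmetric — not valid.
(C) the dual of axiom T: valid iff R is reflexive. R is reflexive — valid.
(D) axiom D: valid iff R is serial. R is serial — valid.

C, D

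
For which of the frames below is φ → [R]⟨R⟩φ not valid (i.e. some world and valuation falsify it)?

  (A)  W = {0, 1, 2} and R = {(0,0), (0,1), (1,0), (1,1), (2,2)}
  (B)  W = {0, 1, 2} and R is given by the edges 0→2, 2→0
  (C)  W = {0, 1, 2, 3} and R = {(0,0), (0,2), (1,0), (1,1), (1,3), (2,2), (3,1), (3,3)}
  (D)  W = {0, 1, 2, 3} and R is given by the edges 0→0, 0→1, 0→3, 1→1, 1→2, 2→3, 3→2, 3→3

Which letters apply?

C, D

The schema φ → [R]⟨R⟩φ is axiom B; it is valid on a frame iff R is symmetric.
(A) R is symmetric (every R-edge is matched by its reverse), so the schema is valid here.
(B) R is symmetric (every R-edge is matched by its reverse), so the schema is valid here.
(C) R is not symmetric (0 R 2 but not 2 R 0), so the schema fails here.
(D) R is not symmetric (0 R 1 but not 1 R 0), so the schema fails here.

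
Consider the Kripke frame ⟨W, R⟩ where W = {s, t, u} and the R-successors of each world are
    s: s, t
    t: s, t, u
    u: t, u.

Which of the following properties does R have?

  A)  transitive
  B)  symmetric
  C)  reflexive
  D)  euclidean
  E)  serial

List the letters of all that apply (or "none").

B, C, E

(A) not transitive: s R t and t R u but not s R u.
(B) symmetric: every R-edge is matched by its reverse.
(C) reflexive: each world relates to itself.
(D) not euclidean: t R s and t R u but not s R u.
(E) serial: every world has an R-successor.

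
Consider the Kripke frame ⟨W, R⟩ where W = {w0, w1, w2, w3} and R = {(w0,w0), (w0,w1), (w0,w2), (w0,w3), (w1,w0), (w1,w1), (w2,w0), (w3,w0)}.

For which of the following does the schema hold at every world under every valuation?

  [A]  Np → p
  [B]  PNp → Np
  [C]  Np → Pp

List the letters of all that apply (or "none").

C

R is not reflexive: not w2 R w2.
R is not euclidean: w0 R w1 and w0 R w2 but not w1 R w2.
R is serial: every world has an R-successor.
(A) Np → p is axiom T, which corresponds to reflexivity. R is not reflexive — not valid.
(B) PNp → Np (the dual of axiom 5) characterises the euclidean frames. R is not euclidean — not valid.
(C) Np → Pp is axiom D; it is valid on a frame exactly when R is serial. R is serial, so valid.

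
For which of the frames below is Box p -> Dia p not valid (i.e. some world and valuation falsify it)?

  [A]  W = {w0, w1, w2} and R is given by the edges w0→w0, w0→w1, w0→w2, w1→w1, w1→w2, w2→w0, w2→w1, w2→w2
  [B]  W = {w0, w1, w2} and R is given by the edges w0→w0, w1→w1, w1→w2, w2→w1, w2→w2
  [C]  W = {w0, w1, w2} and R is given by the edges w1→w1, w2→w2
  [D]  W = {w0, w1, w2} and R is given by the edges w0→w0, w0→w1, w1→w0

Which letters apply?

C, D

The schema Box p -> Dia p is axiom D; it is valid on a frame iff R is serial.
(A) R is serial (every world has an R-successor), so the schema is valid here.
(B) R is serial (every world has an R-successor), so the schema is valid here.
(C) R is not serial (w0 has no R-successor), so the schema fails here.
(D) R is not serial (w2 has no R-successor), so the schema fails here.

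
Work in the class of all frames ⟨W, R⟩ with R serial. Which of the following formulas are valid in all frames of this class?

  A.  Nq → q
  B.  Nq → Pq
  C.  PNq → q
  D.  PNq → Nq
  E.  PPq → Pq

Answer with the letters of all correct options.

B

(A) axiom T: valid iff R is reflexive. Such an R need not be reflexive — not valid.
(B) axiom D: valid iff R is serial. Every such R is serial — valid.
(C) PNq → q is the dual of axiom B; it is valid on a frame exactly when R is symmetric. Such an R need not be symmetric, so not valid.
(D) PNq → Nq is the dual of axiom 5, which corresponds to the euclidean property. Such an R need not be euclidean — not valid.
(E) the dual of axiom 4: valid iff R is transitive. Such an R need not be transitive — not valid.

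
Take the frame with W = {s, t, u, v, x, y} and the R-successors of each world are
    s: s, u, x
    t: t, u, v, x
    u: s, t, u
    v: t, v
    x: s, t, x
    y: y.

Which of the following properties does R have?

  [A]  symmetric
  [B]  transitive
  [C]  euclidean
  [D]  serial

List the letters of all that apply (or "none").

A, D

(A) symmetric: every R-edge is matched by its reverse.
(B) not transitive: s R u and u R t but not s R t.
(C) not euclidean: s R u and s R x but not u R x.
(D) serial: every world has an R-successor.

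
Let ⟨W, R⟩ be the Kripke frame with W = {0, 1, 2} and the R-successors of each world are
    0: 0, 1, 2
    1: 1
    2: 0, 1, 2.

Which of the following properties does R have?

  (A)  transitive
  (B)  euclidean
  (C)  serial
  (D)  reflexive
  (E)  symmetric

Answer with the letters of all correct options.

(A) transitive: R is closed under composition.
(B) not euclidean: 0 R 1 and 0 R 0 but not 1 R 0.
(C) serial: every world has an R-successor.
(D) reflexive: each world relates to itself.
(E) not symmetric: 0 R 1 but not 1 R 0.

A, C, D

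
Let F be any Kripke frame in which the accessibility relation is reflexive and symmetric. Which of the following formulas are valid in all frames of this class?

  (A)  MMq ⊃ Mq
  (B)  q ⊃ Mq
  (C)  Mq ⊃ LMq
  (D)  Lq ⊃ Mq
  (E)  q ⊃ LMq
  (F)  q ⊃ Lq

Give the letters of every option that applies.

Reflexive relations are serial.
(A) the dual of axiom 4: valid iff R is transitive. Such an R need not be transitive — not valid.
(B) q ⊃ Mq (the dual of axiom T) characterises the reflexive frames. Every such R is reflexive — valid.
(C) Mq ⊃ LMq is axiom 5; it is valid on a frame exactly when R is euclidean. Such an R need not be euclidean, so not valid.
(D) Lq ⊃ Mq (axiom D) characterises the serial frames. Every such R is serial — valid.
(E) q ⊃ LMq is axiom B; it is valid on a frame exactly when R is symmetric. Every such R is symmetric, so valid.
(F) q ⊃ Lq is valid only on frames where every R-edge is a self-loop. Such an R need not be a subset of the identity — not valid.

B, D, E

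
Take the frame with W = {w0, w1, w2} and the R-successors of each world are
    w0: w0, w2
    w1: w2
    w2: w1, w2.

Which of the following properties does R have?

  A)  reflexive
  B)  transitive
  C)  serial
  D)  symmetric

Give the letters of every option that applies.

C

(A) not reflexive: not w1 R w1.
(B) not transitive: w0 R w2 and w2 R w1 but not w0 R w1.
(C) serial: every world has an R-successor.
(D) not symmetric: w0 R w2 but not w2 R w0.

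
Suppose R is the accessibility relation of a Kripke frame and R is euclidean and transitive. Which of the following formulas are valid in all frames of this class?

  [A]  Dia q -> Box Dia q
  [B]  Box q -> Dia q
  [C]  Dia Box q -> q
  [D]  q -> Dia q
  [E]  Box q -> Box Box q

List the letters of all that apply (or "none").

(A) axiom 5: valid iff R is euclidean. Every such R is euclidean — valid.
(B) Box q -> Dia q (axiom D) characterises the serial frames. Such an R need not be serial — not valid.
(C) Dia Box q -> q is the dual of axiom B, which corresponds to symmetry. Such an R need not be symmetric — not valid.
(D) q -> Dia q (the dual of axiom T) characterises the reflexive frames. Such an R need not be reflexive — not valid.
(E) Box q -> Box Box q is axiom 4; it is valid on a frame exactly when R is transitive. Every such R is transitive, so valid.

A, E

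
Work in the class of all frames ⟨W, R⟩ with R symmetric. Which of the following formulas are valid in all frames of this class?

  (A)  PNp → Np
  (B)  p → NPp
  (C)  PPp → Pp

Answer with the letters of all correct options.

(A) PNp → Np is the dual of axiom 5; it is valid on a frame exactly when R is euclidean. Such an R need not be euclidean, so not valid.
(B) p → NPp is axiom B; it is valid on a frame exactly when R is symmetric. Every such R is symmetric, so valid.
(C) the dual of axiom 4: valid iff R is transitive. Such an R need not be transitive — not valid.

B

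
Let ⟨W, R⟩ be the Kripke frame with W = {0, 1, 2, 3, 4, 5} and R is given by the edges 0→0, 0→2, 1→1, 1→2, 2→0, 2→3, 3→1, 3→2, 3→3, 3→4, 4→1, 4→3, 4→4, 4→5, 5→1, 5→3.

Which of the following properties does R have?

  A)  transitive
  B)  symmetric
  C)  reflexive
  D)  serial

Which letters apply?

(A) not transitive: 0 R 2 and 2 R 3 but not 0 R 3.
(B) not symmetric: 1 R 2 but not 2 R 1.
(C) not reflexive: not 2 R 2.
(D) serial: every world has an R-successor.

D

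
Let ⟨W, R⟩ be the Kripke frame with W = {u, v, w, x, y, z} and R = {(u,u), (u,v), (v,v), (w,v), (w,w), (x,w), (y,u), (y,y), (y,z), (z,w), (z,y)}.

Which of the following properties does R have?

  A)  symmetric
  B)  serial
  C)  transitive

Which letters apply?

B

(A) not symmetric: u R v but not v R u.
(B) serial: every world has an R-successor.
(C) not transitive: x R w and w R v but not x R v.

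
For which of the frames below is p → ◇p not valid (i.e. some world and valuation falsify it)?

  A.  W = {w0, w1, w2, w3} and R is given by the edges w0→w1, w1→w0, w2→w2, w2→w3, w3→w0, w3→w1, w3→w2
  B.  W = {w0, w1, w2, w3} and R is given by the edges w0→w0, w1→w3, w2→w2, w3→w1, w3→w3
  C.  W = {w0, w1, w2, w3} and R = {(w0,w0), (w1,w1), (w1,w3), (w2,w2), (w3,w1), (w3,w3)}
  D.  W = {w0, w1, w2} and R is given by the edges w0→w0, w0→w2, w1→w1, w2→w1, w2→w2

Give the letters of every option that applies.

The schema p → ◇p is the dual of axiom T; it is valid on a frame iff R is reflexive.
(A) R is not reflexive (not w0 R w0), so the schema fails here.
(B) R is not reflexive (not w1 R w1), so the schema fails here.
(C) R is reflexive (each world relates to itself), so the schema is valid here.
(D) R is reflexive (each world relates to itself), so the schema is valid here.

A, B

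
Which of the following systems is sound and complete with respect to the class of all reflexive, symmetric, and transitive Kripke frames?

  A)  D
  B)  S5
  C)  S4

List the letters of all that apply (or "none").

(A) D is determined by the class of serial frames.
(B) S5 is determined by exactly this class.
(C) S4 is determined by the class of reflexive and transitive frames.

B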